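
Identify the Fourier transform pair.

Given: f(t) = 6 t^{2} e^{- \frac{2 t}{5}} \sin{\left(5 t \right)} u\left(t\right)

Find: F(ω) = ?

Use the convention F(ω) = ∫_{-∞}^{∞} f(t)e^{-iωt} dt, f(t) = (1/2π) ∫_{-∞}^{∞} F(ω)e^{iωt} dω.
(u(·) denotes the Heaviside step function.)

F(ω) = \frac{37500 \left(3 \left(5 i \omega + 2\right)^{2} - 625\right)}{\left(\left(5 i \omega + 2\right)^{2} + 625\right)^{3}}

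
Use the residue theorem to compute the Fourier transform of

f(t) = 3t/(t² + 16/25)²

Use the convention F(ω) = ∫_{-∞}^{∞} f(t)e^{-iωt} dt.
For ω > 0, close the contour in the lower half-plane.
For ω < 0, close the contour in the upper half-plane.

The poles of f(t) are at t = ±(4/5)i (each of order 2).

Let g(z) = f(z)e^{-iωz}; for large |z| the factor e^{-iωz} decays in the lower half-plane when ω > 0 and in the upper half-plane when ω < 0.

Case ω > 0 (lower half-plane, clockwise contour ⇒ F(ω) = -2πi·ΣRes):
  Res_{z = - \frac{4 i}{5}} g(z) = \frac{15 \omega e^{- \frac{4 \omega}{5}}}{16} (pole of order 2)
  F(ω) = -2πi·ΣRes = - \frac{15 i \pi \omega e^{- \frac{4 \omega}{5}}}{8}

Case ω < 0 (upper half-plane, counterclockwise contour ⇒ F(ω) = +2πi·ΣRes):
  Res_{z = \frac{4 i}{5}} g(z) = - \frac{15 \omega e^{\frac{4 \omega}{5}}}{16} (pole of order 2)
  F(ω) = 2πi·ΣRes = - \frac{15 i \pi \omega e^{\frac{4 \omega}{5}}}{8}

Both cases combine into a single formula in |ω|:

F(ω) = - \frac{15 i \pi \omega e^{- \frac{4 \left|{\omega}\right|}{5}}}{8}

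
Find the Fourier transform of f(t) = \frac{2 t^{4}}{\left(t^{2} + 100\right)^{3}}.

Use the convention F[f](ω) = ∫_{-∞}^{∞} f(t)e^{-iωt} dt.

F(ω) = \frac{\pi \left(100 \omega^{2} - 50 \left|{\omega}\right| + 3\right) e^{- 10 \left|{\omega}\right|}}{40}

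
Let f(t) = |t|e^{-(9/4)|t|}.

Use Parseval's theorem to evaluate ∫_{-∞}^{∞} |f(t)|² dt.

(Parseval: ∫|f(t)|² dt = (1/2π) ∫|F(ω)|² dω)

∫|f(t)|² dt = \frac{32}{729}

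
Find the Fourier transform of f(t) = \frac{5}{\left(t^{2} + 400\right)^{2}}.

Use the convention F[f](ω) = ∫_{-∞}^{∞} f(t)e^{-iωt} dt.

F(ω) = \frac{\pi \left(20 \left|{\omega}\right| + 1\right) e^{- 20 \left|{\omega}\right|}}{3200}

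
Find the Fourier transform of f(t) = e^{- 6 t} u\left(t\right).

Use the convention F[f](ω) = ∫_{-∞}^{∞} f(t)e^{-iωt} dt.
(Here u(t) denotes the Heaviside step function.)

F(ω) = \frac{1}{i \omega + 6}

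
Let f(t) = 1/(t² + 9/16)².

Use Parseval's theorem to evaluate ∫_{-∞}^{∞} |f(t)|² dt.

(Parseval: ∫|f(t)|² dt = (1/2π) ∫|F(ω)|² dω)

∫|f(t)|² dt = \frac{5120 \pi}{2187}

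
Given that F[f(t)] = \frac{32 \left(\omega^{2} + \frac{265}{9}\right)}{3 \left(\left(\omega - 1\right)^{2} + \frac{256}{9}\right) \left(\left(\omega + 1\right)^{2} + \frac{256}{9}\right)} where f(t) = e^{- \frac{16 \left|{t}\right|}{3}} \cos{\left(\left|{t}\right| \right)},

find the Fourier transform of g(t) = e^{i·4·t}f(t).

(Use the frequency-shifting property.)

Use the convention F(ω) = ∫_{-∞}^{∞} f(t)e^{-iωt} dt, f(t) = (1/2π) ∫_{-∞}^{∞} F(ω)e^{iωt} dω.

F[g](ω) = \frac{96 \left(9 \left(\omega - 4\right)^{2} + 265\right)}{\left(9 \left(\omega - 5\right)^{2} + 256\right) \left(9 \left(\omega - 3\right)^{2} + 256\right)}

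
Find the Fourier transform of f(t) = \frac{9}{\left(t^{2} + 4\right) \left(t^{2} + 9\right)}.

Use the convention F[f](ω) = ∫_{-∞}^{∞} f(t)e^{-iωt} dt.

F(ω) = \frac{3 \pi \left(3 e^{\left|{\omega}\right|} - 2\right) e^{- 3 \left|{\omega}\right|}}{10}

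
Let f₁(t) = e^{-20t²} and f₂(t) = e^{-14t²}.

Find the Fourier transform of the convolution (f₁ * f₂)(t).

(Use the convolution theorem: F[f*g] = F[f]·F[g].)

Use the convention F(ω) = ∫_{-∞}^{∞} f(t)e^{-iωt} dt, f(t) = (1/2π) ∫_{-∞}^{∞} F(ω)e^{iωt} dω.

F[f₁*f₂](ω) = \frac{\sqrt{70} \pi e^{- \frac{17 \omega^{2}}{560}}}{140}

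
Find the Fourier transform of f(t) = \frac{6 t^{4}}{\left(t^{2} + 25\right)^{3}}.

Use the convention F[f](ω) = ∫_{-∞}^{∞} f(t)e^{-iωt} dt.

F(ω) = \frac{3 \pi \left(25 \omega^{2} - 25 \left|{\omega}\right| + 3\right) e^{- 5 \left|{\omega}\right|}}{20}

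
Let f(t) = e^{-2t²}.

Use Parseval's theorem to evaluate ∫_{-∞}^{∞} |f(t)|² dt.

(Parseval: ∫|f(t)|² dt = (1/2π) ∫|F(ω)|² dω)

∫|f(t)|² dt = \frac{\sqrt{\pi}}{2}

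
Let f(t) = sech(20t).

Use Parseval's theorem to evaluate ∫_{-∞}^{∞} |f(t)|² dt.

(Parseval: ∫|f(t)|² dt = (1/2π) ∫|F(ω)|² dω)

∫|f(t)|² dt = \frac{1}{10}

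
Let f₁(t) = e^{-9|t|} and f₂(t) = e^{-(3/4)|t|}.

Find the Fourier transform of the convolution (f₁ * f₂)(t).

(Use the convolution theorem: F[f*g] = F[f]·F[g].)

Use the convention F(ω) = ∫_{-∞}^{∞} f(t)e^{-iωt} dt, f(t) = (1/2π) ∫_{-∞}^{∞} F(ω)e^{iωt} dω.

F[f₁*f₂](ω) = \frac{432}{\left(\omega^{2} + 81\right) \left(16 \omega^{2} + 9\right)}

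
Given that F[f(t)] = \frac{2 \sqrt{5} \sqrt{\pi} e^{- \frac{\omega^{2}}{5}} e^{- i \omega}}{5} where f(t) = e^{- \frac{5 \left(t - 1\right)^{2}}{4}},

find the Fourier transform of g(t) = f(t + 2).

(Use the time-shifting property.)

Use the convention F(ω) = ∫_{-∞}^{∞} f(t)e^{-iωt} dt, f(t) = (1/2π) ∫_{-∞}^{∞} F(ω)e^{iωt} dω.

F[g](ω) = \frac{2 \sqrt{5} \sqrt{\pi} e^{\omega \left(- \frac{\omega}{5} + i\right)}}{5}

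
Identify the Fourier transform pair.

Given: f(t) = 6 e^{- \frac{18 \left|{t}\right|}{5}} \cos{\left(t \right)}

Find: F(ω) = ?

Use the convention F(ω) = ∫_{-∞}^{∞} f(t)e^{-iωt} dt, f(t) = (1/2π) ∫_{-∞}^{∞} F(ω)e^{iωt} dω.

F(ω) = \frac{1080 \left(25 \omega^{2} + 349\right)}{625 \omega^{4} + 14950 \omega^{2} + 121801}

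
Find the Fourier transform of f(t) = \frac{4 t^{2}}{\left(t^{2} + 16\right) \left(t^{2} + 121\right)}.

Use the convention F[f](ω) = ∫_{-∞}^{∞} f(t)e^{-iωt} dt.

F(ω) = \frac{4 \pi \left(11 - 4 e^{7 \left|{\omega}\right|}\right) e^{- 11 \left|{\omega}\right|}}{105}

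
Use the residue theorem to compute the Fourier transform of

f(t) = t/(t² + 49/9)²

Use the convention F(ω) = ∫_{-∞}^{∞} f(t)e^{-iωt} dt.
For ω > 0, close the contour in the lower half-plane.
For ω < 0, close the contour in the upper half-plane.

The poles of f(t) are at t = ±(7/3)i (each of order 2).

Let g(z) = f(z)e^{-iωz}; for large |z| the factor e^{-iωz} decays in the lower half-plane when ω > 0 and in the upper half-plane when ω < 0.

Case ω > 0 (lower half-plane, clockwise contour ⇒ F(ω) = -2πi·ΣRes):
  Res_{z = - \frac{7 i}{3}} g(z) = \frac{3 \omega e^{- \frac{7 \omega}{3}}}{28} (pole of order 2)
  F(ω) = -2πi·ΣRes = - \frac{3 i \pi \omega e^{- \frac{7 \omega}{3}}}{14}

Case ω < 0 (upper half-plane, counterclockwise contour ⇒ F(ω) = +2πi·ΣRes):
  Res_{z = \frac{7 i}{3}} g(z) = - \frac{3 \omega e^{\frac{7 \omega}{3}}}{28} (pole of order 2)
  F(ω) = 2πi·ΣRes = - \frac{3 i \pi \omega e^{\frac{7 \omega}{3}}}{14}

Both cases combine into a single formula in |ω|:

F(ω) = - \frac{3 i \pi \omega e^{- \frac{7 \left|{\omega}\right|}{3}}}{14}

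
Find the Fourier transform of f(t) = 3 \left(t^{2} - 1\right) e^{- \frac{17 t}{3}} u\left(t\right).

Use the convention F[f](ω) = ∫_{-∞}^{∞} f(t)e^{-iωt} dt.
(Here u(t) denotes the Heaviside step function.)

F(ω) = \frac{9 \left(54 i \omega - \left(3 i \omega + 17\right)^{3} + 306\right)}{\left(3 i \omega + 17\right)^{4}}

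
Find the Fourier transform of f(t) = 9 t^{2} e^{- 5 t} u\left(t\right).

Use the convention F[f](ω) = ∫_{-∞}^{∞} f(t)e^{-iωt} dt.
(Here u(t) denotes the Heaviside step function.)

F(ω) = \frac{18}{\left(i \omega + 5\right)^{3}}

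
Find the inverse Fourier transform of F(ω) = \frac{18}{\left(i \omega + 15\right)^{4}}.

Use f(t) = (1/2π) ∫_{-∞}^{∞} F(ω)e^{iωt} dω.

f(t) = 3 t^{3} e^{- 15 t} u\left(t\right)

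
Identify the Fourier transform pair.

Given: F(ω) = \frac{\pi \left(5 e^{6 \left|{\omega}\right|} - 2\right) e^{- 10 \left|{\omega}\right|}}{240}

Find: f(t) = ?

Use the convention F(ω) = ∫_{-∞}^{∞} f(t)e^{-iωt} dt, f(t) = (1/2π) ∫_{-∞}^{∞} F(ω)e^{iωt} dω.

f(t) = \frac{7}{\left(t^{2} + 16\right) \left(t^{2} + 100\right)}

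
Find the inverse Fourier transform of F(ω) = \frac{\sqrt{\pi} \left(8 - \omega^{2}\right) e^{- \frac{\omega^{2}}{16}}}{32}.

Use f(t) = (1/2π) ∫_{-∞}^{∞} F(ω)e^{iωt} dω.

f(t) = 4 t^{2} e^{- 4 t^{2}}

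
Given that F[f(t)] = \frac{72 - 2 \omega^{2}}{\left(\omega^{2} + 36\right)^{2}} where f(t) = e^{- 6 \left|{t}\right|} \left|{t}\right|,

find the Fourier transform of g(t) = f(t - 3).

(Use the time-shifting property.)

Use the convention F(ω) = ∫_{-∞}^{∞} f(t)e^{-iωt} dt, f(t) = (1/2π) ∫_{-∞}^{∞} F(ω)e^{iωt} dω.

F[g](ω) = \frac{2 \left(36 - \omega^{2}\right) e^{- 3 i \omega}}{\left(\omega^{2} + 36\right)^{2}}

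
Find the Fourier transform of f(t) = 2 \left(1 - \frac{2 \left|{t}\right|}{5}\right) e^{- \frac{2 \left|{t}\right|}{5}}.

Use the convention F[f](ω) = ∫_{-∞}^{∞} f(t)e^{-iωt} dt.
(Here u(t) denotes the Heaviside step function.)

F(ω) = \frac{2000 \omega^{2}}{\left(25 \omega^{2} + 4\right)^{2}}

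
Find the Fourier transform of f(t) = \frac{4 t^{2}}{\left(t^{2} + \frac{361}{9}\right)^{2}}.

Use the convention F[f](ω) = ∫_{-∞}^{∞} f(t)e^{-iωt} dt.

F(ω) = \frac{2 \pi \left(3 - 19 \left|{\omega}\right|\right) e^{- \frac{19 \left|{\omega}\right|}{3}}}{19}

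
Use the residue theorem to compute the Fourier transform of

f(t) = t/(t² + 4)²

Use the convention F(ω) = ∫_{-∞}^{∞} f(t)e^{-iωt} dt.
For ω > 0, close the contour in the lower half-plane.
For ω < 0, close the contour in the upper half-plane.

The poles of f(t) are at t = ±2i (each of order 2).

Let g(z) = f(z)e^{-iωz}; for large |z| the factor e^{-iωz} decays in the lower half-plane when ω > 0 and in the upper half-plane when ω < 0.

Case ω > 0 (lower half-plane, clockwise contour ⇒ F(ω) = -2πi·ΣRes):
  Res_{z = - 2 i} g(z) = \frac{\omega e^{- 2 \omega}}{8} (pole of order 2)
  F(ω) = -2πi·ΣRes = - \frac{i \pi \omega e^{- 2 \omega}}{4}

Case ω < 0 (upper half-plane, counterclockwise contour ⇒ F(ω) = +2πi·ΣRes):
  Res_{z = 2 i} g(z) = - \frac{\omega e^{2 \omega}}{8} (pole of order 2)
  F(ω) = 2πi·ΣRes = - \frac{i \pi \omega e^{2 \omega}}{4}

Both cases combine into a single formula in |ω|:

F(ω) = - \frac{i \pi \omega e^{- 2 \left|{\omega}\right|}}{4}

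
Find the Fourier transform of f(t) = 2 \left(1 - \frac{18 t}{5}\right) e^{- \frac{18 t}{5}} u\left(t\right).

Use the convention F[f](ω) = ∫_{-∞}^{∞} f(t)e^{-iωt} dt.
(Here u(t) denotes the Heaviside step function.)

F(ω) = \frac{50 i \omega}{- 25 \omega^{2} + 180 i \omega + 324}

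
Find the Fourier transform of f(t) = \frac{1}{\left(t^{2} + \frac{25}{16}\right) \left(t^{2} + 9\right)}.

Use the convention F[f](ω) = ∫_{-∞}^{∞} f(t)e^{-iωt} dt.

F(ω) = - \frac{16 \pi e^{- 3 \left|{\omega}\right|}}{357} + \frac{64 \pi e^{- \frac{5 \left|{\omega}\right|}{4}}}{595}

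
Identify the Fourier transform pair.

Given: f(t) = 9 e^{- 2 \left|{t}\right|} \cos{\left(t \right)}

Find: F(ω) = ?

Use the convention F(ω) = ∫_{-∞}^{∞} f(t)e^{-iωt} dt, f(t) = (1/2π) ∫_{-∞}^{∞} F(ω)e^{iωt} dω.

F(ω) = \frac{36 \left(\omega^{2} + 5\right)}{\omega^{4} + 6 \omega^{2} + 25}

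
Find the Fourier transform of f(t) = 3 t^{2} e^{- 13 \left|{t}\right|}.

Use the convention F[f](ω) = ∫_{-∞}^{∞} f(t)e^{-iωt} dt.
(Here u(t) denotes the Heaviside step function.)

F(ω) = \frac{156 \left(169 - 3 \omega^{2}\right)}{\left(\omega^{2} + 169\right)^{3}}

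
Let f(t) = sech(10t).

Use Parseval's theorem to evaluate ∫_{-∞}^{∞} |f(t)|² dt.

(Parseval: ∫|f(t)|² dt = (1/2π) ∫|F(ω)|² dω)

∫|f(t)|² dt = \frac{1}{5}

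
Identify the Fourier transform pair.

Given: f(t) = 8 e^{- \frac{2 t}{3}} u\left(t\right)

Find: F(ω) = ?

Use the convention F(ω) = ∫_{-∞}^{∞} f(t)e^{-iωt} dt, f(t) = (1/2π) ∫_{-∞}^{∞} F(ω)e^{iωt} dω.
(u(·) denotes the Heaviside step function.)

F(ω) = \frac{24}{3 i \omega + 2}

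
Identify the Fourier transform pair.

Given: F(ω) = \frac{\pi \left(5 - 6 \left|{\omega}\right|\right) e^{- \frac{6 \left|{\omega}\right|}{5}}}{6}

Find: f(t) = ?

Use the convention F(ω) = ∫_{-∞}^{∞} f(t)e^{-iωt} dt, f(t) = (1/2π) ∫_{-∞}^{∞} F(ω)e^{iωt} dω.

f(t) = \frac{2 t^{2}}{\left(t^{2} + \frac{36}{25}\right)^{2}}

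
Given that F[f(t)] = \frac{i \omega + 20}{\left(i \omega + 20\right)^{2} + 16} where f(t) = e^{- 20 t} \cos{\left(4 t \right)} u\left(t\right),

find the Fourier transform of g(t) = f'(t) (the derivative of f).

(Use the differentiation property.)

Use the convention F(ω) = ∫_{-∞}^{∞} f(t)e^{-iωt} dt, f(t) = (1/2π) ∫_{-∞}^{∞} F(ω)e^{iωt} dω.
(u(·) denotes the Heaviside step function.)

F[g](ω) = \frac{i \omega \left(i \omega + 20\right)}{\left(i \omega + 20\right)^{2} + 16}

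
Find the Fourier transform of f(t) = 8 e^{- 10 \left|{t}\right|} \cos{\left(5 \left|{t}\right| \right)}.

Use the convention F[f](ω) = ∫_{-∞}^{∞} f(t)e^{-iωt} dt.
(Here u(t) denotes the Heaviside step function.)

F(ω) = \frac{160 \left(\omega^{2} + 125\right)}{\omega^{4} + 150 \omega^{2} + 15625}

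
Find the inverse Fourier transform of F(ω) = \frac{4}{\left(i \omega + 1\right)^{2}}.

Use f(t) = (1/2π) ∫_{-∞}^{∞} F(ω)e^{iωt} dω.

f(t) = 4 t e^{- t} u\left(t\right)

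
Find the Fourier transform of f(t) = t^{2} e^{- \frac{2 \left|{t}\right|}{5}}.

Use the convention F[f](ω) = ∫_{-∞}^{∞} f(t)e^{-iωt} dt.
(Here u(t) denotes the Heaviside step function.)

F(ω) = \frac{1000 \left(4 - 75 \omega^{2}\right)}{\left(25 \omega^{2} + 4\right)^{3}}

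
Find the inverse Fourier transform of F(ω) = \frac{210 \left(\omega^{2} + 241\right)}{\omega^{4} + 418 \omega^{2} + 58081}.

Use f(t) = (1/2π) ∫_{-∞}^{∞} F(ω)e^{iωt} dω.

f(t) = 7 e^{- 15 \left|{t}\right|} \cos{\left(4 \left|{t}\right| \right)}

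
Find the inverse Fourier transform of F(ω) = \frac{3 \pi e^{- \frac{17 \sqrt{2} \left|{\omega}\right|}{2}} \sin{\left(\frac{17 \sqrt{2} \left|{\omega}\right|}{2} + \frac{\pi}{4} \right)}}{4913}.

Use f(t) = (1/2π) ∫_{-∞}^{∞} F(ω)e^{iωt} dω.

f(t) = \frac{3}{t^{4} + 83521}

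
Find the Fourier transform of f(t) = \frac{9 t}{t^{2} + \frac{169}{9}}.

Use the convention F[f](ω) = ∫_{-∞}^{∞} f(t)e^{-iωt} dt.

F(ω) = - 9 i \pi e^{- \frac{13 \left|{\omega}\right|}{3}} \operatorname{sign}{\left(\omega \right)}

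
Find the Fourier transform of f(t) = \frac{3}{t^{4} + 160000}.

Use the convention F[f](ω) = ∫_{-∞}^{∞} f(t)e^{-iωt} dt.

F(ω) = \frac{3 \pi e^{- 10 \sqrt{2} \left|{\omega}\right|} \sin{\left(10 \sqrt{2} \left|{\omega}\right| + \frac{\pi}{4} \right)}}{8000}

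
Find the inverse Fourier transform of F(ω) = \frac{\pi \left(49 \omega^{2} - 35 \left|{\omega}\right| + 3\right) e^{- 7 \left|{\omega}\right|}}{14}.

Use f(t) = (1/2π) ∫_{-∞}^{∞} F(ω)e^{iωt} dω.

f(t) = \frac{4 t^{4}}{\left(t^{2} + 49\right)^{3}}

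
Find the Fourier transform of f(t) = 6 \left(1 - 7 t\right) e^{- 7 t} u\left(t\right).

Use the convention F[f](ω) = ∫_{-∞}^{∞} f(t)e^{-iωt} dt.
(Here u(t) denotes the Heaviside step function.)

F(ω) = \frac{6 i \omega}{- \omega^{2} + 14 i \omega + 49}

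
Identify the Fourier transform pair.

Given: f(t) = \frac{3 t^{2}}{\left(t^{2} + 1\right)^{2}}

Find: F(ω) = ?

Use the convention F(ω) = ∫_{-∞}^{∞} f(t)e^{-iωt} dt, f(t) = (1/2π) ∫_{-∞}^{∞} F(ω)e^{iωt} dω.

F(ω) = \frac{3 \pi \left(1 - \left|{\omega}\right|\right) e^{- \left|{\omega}\right|}}{2}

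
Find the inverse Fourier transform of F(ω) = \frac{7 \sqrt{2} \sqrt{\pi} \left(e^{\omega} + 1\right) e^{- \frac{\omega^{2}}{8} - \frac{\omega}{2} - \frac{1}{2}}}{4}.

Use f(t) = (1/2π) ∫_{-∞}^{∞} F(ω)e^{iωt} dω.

f(t) = 7 e^{- 2 t^{2}} \cos{\left(2 t \right)}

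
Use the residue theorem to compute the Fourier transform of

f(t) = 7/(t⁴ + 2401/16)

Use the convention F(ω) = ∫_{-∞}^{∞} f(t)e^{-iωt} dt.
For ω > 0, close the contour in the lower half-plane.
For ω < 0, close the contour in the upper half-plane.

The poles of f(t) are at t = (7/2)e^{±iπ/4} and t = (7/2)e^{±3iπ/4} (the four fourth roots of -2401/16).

Let g(z) = f(z)e^{-iωz}; for large |z| the factor e^{-iωz} decays in the lower half-plane when ω > 0 and in the upper half-plane when ω < 0.

Case ω > 0 (lower half-plane, clockwise contour ⇒ F(ω) = -2πi·ΣRes):
  Res_{z = - \frac{7 \sqrt{2}}{4} - \frac{7 \sqrt{2} i}{4}} g(z) = \frac{\sqrt{2} \left(1 + i\right) e^{\frac{7 \sqrt{2} \omega \left(-1 + i\right)}{4}}}{49}
  Res_{z = \frac{7 \sqrt{2}}{4} - \frac{7 \sqrt{2} i}{4}} g(z) = \frac{\sqrt{2} \left(-1 + i\right) e^{- \frac{7 \sqrt{2} \omega \left(1 + i\right)}{4}}}{49}
  F(ω) = -2πi·ΣRes = \frac{2 \sqrt{2} \pi \left(\left(1 - i\right) e^{\frac{7 \sqrt{2} i \omega}{2}} + 1 + i\right) e^{- \frac{7 \sqrt{2} \omega \left(1 + i\right)}{4}}}{49} = \frac{8 \pi e^{- \frac{7 \sqrt{2} \omega}{4}} \sin{\left(\frac{7 \sqrt{2} \omega}{4} + \frac{\pi}{4} \right)}}{49}

Case ω < 0 (upper half-plane, counterclockwise contour ⇒ F(ω) = +2πi·ΣRes):
  Res_{z = \frac{7 \sqrt{2}}{4} + \frac{7 \sqrt{2} i}{4}} g(z) = - \frac{\sqrt{2} \left(1 + i\right) e^{\frac{7 \sqrt{2} \omega \left(1 - i\right)}{4}}}{49}
  Res_{z = - \frac{7 \sqrt{2}}{4} + \frac{7 \sqrt{2} i}{4}} g(z) = \frac{\sqrt{2} \left(1 - i\right) e^{\frac{7 \sqrt{2} \omega \left(1 + i\right)}{4}}}{49}
  F(ω) = 2πi·ΣRes = - \frac{2 \sqrt{2} i \pi \left(\left(1 + i\right) e^{\frac{7 \sqrt{2} \omega \left(1 - i\right)}{4}} - \left(1 - i\right) e^{\frac{7 \sqrt{2} \omega \left(1 + i\right)}{4}}\right)}{49} = \frac{8 \pi e^{\frac{7 \sqrt{2} \omega}{4}} \cos{\left(\frac{7 \sqrt{2} \omega}{4} + \frac{\pi}{4} \right)}}{49}

Both cases combine into a single formula in |ω|:

F(ω) = \frac{8 \pi e^{- \frac{7 \sqrt{2} \left|{\omega}\right|}{4}} \sin{\left(\frac{7 \sqrt{2} \left|{\omega}\right|}{4} + \frac{\pi}{4} \right)}}{49}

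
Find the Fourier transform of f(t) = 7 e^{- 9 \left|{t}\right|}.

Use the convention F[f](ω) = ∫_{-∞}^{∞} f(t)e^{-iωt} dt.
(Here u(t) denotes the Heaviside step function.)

F(ω) = \frac{126}{\omega^{2} + 81}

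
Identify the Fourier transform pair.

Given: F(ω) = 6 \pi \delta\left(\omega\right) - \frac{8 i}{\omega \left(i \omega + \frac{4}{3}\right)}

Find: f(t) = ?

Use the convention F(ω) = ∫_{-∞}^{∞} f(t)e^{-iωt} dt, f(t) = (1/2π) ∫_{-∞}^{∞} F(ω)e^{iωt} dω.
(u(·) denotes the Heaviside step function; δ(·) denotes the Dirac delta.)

f(t) = 6 \left(1 - e^{- \frac{4 t}{3}}\right) u\left(t\right)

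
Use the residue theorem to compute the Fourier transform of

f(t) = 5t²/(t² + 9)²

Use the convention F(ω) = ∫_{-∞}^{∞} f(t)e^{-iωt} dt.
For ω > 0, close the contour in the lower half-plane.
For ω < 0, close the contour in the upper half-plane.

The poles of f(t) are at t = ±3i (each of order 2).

Let g(z) = f(z)e^{-iωz}; for large |z| the factor e^{-iωz} decays in the lower half-plane when ω > 0 and in the upper half-plane when ω < 0.

Case ω > 0 (lower half-plane, clockwise contour ⇒ F(ω) = -2πi·ΣRes):
  Res_{z = - 3 i} g(z) = \frac{5 i \left(1 - 3 \omega\right) e^{- 3 \omega}}{12} (pole of order 2)
  F(ω) = -2πi·ΣRes = \frac{5 \pi \left(1 - 3 \omega\right) e^{- 3 \omega}}{6}

Case ω < 0 (upper half-plane, counterclockwise contour ⇒ F(ω) = +2πi·ΣRes):
  Res_{z = 3 i} g(z) = \frac{5 i \left(- 3 \omega - 1\right) e^{3 \omega}}{12} (pole of order 2)
  F(ω) = 2πi·ΣRes = \frac{5 \pi \left(3 \omega + 1\right) e^{3 \omega}}{6}

Both cases combine into a single formula in |ω|:

F(ω) = \frac{5 \pi \left(1 - 3 \left|{\omega}\right|\right) e^{- 3 \left|{\omega}\right|}}{6}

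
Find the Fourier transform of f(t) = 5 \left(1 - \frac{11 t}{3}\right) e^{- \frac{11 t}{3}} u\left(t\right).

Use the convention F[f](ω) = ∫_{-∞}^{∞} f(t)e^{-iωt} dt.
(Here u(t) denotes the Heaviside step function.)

F(ω) = \frac{45 i \omega}{- 9 \omega^{2} + 66 i \omega + 121}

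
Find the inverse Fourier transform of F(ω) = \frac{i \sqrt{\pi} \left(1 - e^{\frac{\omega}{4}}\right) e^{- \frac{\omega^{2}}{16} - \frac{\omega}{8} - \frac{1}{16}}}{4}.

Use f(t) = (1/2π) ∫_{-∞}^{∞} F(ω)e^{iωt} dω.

f(t) = e^{- 4 t^{2}} \sin{\left(t \right)}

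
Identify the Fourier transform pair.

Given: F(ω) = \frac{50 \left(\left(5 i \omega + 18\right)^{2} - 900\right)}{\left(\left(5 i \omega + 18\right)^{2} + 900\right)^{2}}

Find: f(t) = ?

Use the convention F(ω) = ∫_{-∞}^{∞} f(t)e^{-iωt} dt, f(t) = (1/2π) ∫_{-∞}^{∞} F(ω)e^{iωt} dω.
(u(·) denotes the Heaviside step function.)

f(t) = 2 t e^{- \frac{18 t}{5}} \cos{\left(6 t \right)} u\left(t\right)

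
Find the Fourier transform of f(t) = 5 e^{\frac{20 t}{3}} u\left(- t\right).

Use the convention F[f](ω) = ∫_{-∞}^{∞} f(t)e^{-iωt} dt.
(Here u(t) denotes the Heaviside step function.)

F(ω) = - \frac{15}{3 i \omega - 20}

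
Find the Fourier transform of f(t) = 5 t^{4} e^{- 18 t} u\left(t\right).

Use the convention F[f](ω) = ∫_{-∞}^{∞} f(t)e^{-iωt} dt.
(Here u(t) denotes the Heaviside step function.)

F(ω) = \frac{120}{\left(i \omega + 18\right)^{5}}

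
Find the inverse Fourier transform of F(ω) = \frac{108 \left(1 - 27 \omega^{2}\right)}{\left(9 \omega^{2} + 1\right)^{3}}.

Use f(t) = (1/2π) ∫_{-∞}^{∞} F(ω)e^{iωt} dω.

f(t) = t^{2} e^{- \frac{\left|{t}\right|}{3}}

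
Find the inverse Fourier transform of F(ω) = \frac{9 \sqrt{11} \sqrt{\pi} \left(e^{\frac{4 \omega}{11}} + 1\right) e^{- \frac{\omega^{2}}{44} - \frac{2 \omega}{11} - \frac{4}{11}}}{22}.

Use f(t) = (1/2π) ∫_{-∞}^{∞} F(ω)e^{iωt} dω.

f(t) = 9 e^{- 11 t^{2}} \cos{\left(4 t \right)}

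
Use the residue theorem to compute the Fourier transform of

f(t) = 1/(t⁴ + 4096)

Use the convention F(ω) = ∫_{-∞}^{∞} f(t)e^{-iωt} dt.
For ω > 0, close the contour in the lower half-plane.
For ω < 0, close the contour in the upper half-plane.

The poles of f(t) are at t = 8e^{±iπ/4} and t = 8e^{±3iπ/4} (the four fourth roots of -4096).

Let g(z) = f(z)e^{-iωz}; for large |z| the factor e^{-iωz} decays in the lower half-plane when ω > 0 and in the upper half-plane when ω < 0.

Case ω > 0 (lower half-plane, clockwise contour ⇒ F(ω) = -2πi·ΣRes):
  Res_{z = - 4 \sqrt{2} - 4 \sqrt{2} i} g(z) = \frac{\sqrt{2} i \left(1 - i\right) e^{4 \sqrt{2} \omega \left(-1 + i\right)}}{4096}
  Res_{z = 4 \sqrt{2} - 4 \sqrt{2} i} g(z) = \frac{\sqrt{2} i \left(1 + i\right) e^{- 4 \sqrt{2} \omega \left(1 + i\right)}}{4096}
  F(ω) = -2πi·ΣRes = \frac{\sqrt{2} \pi \left(1 - i\right) \left(e^{8 \sqrt{2} i \omega} + i\right) e^{- 4 \sqrt{2} \omega \left(1 + i\right)}}{2048} = \frac{\sqrt{2} \pi \left(\sin{\left(4 \sqrt{2} \omega \right)} + \cos{\left(4 \sqrt{2} \omega \right)}\right) e^{- 4 \sqrt{2} \omega}}{1024}

Case ω < 0 (upper half-plane, counterclockwise contour ⇒ F(ω) = +2πi·ΣRes):
  Res_{z = 4 \sqrt{2} + 4 \sqrt{2} i} g(z) = \frac{\sqrt{2} i \left(-1 + i\right) e^{4 \sqrt{2} \omega \left(1 - i\right)}}{4096}
  Res_{z = - 4 \sqrt{2} + 4 \sqrt{2} i} g(z) = \frac{\sqrt{2} \left(1 - i\right) e^{4 \sqrt{2} \omega \left(1 + i\right)}}{4096}
  F(ω) = 2πi·ΣRes = - \frac{\sqrt{2} i \pi \left(i \left(1 - i\right) e^{4 \sqrt{2} \omega \left(1 - i\right)} - \left(1 - i\right) e^{4 \sqrt{2} \omega \left(1 + i\right)}\right)}{2048} = \frac{\sqrt{2} \pi \left(- \sin{\left(4 \sqrt{2} \omega \right)} + \cos{\left(4 \sqrt{2} \omega \right)}\right) e^{4 \sqrt{2} \omega}}{1024}

Both cases combine into a single formula in |ω|:

F(ω) = \frac{\sqrt{2} \pi \left(\sin{\left(4 \sqrt{2} \left|{\omega}\right| \right)} + \cos{\left(4 \sqrt{2} \left|{\omega}\right| \right)}\right) e^{- 4 \sqrt{2} \left|{\omega}\right|}}{1024}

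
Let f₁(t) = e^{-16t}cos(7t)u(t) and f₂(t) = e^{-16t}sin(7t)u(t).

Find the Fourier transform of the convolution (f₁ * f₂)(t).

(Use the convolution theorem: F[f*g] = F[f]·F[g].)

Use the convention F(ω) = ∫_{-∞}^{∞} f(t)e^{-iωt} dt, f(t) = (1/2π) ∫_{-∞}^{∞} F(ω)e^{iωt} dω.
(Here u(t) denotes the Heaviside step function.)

F[f₁*f₂](ω) = \frac{7 \left(i \omega + 16\right)}{\left(\left(i \omega + 16\right)^{2} + 49\right)^{2}}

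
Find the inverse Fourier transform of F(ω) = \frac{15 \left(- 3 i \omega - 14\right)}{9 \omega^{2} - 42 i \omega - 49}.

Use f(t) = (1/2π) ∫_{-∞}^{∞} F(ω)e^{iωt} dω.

f(t) = 5 \left(\frac{7 t}{3} + 1\right) e^{- \frac{7 t}{3}} u\left(t\right)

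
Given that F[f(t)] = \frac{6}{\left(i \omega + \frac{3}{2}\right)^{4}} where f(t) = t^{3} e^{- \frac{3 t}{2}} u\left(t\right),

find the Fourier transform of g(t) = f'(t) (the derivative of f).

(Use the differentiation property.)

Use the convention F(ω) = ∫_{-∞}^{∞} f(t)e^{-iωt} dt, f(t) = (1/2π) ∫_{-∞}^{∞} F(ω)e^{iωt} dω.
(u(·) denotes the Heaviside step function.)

F[g](ω) = \frac{96 i \omega}{\left(2 i \omega + 3\right)^{4}}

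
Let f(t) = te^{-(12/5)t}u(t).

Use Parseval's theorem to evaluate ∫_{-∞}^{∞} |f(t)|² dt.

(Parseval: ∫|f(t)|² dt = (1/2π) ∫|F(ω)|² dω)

∫|f(t)|² dt = \frac{125}{6912}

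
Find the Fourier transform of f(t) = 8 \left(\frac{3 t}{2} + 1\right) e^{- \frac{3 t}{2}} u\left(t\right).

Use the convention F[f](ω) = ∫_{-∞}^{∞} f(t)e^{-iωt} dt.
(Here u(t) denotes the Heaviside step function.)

F(ω) = \frac{32 \left(- i \omega - 3\right)}{4 \omega^{2} - 12 i \omega - 9}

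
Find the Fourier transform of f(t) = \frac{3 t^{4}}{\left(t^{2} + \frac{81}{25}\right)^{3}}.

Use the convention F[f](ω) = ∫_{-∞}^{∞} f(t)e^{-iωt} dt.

F(ω) = \frac{\pi \left(27 \omega^{2} - 75 \left|{\omega}\right| + 25\right) e^{- \frac{9 \left|{\omega}\right|}{5}}}{40}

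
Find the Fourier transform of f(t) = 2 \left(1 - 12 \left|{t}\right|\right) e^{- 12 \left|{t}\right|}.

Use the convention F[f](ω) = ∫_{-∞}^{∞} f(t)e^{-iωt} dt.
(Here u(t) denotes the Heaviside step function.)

F(ω) = \frac{96 \omega^{2}}{\left(\omega^{2} + 144\right)^{2}}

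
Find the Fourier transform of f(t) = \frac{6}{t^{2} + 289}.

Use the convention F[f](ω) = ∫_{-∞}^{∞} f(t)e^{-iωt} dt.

F(ω) = \frac{6 \pi e^{- 17 \left|{\omega}\right|}}{17}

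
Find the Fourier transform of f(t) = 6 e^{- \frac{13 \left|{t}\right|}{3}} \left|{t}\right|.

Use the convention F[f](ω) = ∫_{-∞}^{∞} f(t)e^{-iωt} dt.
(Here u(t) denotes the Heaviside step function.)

F(ω) = \frac{108 \left(169 - 9 \omega^{2}\right)}{\left(9 \omega^{2} + 169\right)^{2}}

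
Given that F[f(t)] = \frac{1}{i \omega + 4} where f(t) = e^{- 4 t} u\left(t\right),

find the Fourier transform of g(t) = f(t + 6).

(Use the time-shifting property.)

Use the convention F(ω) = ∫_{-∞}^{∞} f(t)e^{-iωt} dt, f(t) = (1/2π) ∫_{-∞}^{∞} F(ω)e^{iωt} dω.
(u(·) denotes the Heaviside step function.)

F[g](ω) = \frac{e^{6 i \omega}}{i \omega + 4}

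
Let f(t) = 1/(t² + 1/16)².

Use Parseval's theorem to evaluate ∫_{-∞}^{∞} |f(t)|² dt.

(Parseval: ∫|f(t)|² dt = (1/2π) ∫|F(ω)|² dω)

∫|f(t)|² dt = 5120 \pi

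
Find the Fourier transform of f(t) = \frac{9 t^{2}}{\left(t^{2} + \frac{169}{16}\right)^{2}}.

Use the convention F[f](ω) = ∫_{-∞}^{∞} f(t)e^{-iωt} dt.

F(ω) = \frac{9 \pi \left(4 - 13 \left|{\omega}\right|\right) e^{- \frac{13 \left|{\omega}\right|}{4}}}{26}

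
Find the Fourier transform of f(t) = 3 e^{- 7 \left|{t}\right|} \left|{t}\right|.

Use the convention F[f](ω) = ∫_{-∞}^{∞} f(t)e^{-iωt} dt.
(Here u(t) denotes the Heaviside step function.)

F(ω) = \frac{6 \left(49 - \omega^{2}\right)}{\left(\omega^{2} + 49\right)^{2}}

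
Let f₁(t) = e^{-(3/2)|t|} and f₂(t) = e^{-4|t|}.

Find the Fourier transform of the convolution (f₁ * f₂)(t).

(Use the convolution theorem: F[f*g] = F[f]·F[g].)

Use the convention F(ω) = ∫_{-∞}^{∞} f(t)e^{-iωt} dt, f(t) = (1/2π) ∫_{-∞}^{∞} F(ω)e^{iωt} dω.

F[f₁*f₂](ω) = \frac{96}{\left(\omega^{2} + 16\right) \left(4 \omega^{2} + 9\right)}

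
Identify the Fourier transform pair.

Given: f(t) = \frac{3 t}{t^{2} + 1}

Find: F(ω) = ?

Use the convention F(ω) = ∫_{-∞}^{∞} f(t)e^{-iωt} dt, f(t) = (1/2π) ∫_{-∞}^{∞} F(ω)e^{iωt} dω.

F(ω) = - 3 i \pi e^{- \left|{\omega}\right|} \operatorname{sign}{\left(\omega \right)}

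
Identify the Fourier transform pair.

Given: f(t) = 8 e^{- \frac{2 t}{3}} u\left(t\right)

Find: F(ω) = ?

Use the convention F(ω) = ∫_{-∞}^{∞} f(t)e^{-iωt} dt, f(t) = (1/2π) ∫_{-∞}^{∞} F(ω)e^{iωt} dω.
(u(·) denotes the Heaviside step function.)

F(ω) = \frac{24}{3 i \omega + 2}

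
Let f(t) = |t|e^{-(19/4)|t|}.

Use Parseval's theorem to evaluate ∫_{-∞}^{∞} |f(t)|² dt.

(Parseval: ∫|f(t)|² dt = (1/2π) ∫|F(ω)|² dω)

∫|f(t)|² dt = \frac{32}{6859}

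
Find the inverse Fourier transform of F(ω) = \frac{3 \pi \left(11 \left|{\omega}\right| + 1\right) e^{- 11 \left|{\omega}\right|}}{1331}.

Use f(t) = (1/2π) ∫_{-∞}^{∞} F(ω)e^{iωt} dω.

f(t) = \frac{6}{\left(t^{2} + 121\right)^{2}}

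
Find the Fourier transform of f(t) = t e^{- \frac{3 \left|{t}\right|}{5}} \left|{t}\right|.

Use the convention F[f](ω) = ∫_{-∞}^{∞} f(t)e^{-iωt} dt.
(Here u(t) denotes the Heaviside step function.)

F(ω) = \frac{2500 i \omega \left(25 \omega^{2} - 27\right)}{\left(25 \omega^{2} + 9\right)^{3}}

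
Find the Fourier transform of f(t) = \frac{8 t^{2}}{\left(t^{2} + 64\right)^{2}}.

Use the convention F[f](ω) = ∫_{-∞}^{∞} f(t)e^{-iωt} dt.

F(ω) = \frac{\pi \left(1 - 8 \left|{\omega}\right|\right) e^{- 8 \left|{\omega}\right|}}{2}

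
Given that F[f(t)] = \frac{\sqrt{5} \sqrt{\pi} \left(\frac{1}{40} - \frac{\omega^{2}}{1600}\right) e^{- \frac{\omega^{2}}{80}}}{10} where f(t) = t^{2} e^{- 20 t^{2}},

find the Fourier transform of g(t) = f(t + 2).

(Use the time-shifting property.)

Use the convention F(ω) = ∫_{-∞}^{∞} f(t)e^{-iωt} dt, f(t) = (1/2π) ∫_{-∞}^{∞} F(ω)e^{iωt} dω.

F[g](ω) = \frac{\sqrt{5} \sqrt{\pi} \left(40 - \omega^{2}\right) e^{\frac{\omega \left(- \omega + 160 i\right)}{80}}}{16000}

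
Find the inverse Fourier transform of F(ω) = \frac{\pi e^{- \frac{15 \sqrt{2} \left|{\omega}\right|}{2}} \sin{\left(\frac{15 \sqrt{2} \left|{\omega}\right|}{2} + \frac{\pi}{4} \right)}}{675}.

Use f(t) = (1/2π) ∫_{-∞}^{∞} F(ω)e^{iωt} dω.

f(t) = \frac{5}{t^{4} + 50625}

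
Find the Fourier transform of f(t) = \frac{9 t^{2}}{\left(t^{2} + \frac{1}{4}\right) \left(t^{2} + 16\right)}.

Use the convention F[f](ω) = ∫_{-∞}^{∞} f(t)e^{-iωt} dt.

F(ω) = \frac{16 \pi e^{- 4 \left|{\omega}\right|}}{7} - \frac{2 \pi e^{- \frac{\left|{\omega}\right|}{2}}}{7}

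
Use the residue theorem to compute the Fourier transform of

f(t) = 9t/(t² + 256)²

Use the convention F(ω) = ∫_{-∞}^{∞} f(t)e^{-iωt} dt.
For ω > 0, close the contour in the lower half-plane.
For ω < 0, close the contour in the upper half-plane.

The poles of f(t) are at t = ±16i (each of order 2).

Let g(z) = f(z)e^{-iωz}; for large |z| the factor e^{-iωz} decays in the lower half-plane when ω > 0 and in the upper half-plane when ω < 0.

Case ω > 0 (lower half-plane, clockwise contour ⇒ F(ω) = -2πi·ΣRes):
  Res_{z = - 16 i} g(z) = \frac{9 \omega e^{- 16 \omega}}{64} (pole of order 2)
  F(ω) = -2πi·ΣRes = - \frac{9 i \pi \omega e^{- 16 \omega}}{32}

Case ω < 0 (upper half-plane, counterclockwise contour ⇒ F(ω) = +2πi·ΣRes):
  Res_{z = 16 i} g(z) = - \frac{9 \omega e^{16 \omega}}{64} (pole of order 2)
  F(ω) = 2πi·ΣRes = - \frac{9 i \pi \omega e^{16 \omega}}{32}

Both cases combine into a single formula in |ω|:

F(ω) = - \frac{9 i \pi \omega e^{- 16 \left|{\omega}\right|}}{32}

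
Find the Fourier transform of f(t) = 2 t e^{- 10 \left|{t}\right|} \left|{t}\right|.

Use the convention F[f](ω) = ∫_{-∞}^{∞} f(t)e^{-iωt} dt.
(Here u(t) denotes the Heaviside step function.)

F(ω) = \frac{8 i \omega \left(\omega^{2} - 300\right)}{\left(\omega^{2} + 100\right)^{3}}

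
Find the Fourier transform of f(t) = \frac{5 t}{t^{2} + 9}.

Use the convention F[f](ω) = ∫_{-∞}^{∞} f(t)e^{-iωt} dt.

F(ω) = - 5 i \pi e^{- 3 \left|{\omega}\right|} \operatorname{sign}{\left(\omega \right)}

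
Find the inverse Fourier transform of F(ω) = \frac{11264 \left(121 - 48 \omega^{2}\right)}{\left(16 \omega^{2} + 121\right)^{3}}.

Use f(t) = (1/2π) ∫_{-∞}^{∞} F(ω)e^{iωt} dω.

f(t) = 4 t^{2} e^{- \frac{11 \left|{t}\right|}{4}}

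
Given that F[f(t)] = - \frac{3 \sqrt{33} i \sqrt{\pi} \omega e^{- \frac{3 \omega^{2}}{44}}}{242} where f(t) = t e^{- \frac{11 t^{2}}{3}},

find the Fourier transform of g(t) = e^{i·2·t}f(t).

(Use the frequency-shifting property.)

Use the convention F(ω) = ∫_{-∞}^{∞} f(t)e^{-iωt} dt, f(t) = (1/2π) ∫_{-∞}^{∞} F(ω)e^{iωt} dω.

F[g](ω) = \frac{3 \sqrt{33} i \sqrt{\pi} \left(2 - \omega\right) e^{- \frac{3 \left(\omega - 2\right)^{2}}{44}}}{242}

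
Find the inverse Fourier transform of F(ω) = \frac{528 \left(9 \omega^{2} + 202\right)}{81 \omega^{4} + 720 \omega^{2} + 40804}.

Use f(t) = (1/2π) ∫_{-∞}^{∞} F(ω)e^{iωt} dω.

f(t) = 8 e^{- \frac{11 \left|{t}\right|}{3}} \cos{\left(3 \left|{t}\right| \right)}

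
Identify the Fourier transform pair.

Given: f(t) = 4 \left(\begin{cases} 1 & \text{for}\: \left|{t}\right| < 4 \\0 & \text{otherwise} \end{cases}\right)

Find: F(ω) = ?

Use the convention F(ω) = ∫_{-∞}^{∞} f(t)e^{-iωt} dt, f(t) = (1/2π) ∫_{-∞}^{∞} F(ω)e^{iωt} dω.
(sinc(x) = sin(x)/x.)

F(ω) = 32 \operatorname{sinc}{\left(4 \omega \right)}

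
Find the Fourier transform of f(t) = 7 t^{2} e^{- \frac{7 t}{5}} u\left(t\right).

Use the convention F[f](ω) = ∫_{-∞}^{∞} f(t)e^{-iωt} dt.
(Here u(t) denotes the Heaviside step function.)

F(ω) = \frac{1750}{\left(5 i \omega + 7\right)^{3}}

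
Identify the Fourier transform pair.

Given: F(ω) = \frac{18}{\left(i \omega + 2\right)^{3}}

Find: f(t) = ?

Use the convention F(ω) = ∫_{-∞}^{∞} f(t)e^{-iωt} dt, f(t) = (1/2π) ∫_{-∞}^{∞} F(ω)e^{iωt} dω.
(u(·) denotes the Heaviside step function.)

f(t) = 9 t^{2} e^{- 2 t} u\left(t\right)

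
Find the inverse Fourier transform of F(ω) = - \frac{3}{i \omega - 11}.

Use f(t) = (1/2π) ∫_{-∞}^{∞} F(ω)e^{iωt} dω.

f(t) = 3 e^{11 t} u\left(- t\right)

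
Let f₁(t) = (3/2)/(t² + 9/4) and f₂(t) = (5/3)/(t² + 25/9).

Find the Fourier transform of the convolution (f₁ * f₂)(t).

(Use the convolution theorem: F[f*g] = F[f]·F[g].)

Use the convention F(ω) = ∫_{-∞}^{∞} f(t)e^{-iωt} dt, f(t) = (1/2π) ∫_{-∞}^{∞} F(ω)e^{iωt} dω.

F[f₁*f₂](ω) = \pi^{2} e^{- \frac{19 \left|{\omega}\right|}{6}}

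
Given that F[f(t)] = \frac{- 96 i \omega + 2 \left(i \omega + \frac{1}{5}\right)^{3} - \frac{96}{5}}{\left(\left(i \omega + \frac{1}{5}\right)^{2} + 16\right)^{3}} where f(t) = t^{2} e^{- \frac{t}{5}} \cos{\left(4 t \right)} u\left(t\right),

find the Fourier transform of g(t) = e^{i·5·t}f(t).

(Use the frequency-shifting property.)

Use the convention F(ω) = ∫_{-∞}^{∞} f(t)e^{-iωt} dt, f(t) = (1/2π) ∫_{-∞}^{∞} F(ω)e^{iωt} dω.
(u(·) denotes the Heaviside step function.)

F[g](ω) = \frac{250 \left(6000 i \left(5 - \omega\right) + \left(5 i \left(\omega - 5\right) + 1\right)^{3} - 1200\right)}{\left(\left(5 i \left(\omega - 5\right) + 1\right)^{2} + 400\right)^{3}}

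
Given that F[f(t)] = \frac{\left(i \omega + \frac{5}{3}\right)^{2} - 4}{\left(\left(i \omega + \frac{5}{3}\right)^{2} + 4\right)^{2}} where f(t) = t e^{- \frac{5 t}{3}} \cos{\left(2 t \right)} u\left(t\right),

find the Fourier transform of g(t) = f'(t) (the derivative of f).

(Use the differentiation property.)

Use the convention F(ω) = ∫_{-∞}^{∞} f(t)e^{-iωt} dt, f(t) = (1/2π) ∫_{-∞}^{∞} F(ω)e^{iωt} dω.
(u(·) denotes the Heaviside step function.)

F[g](ω) = \frac{9 i \omega \left(\left(3 i \omega + 5\right)^{2} - 36\right)}{\left(\left(3 i \omega + 5\right)^{2} + 36\right)^{2}}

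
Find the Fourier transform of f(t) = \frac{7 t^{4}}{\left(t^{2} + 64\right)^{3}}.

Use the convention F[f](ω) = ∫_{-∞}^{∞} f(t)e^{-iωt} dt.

F(ω) = \frac{7 \pi \left(64 \omega^{2} - 40 \left|{\omega}\right| + 3\right) e^{- 8 \left|{\omega}\right|}}{64}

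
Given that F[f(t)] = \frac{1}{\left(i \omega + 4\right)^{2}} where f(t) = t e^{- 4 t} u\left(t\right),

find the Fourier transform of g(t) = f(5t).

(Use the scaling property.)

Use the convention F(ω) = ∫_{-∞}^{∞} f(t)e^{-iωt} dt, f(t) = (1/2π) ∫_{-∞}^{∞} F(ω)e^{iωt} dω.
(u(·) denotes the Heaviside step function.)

F[g](ω) = \frac{5}{\left(i \omega + 20\right)^{2}}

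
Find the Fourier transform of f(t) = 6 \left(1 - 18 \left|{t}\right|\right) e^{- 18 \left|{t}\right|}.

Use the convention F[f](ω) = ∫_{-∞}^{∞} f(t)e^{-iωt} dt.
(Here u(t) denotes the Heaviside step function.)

F(ω) = \frac{432 \omega^{2}}{\left(\omega^{2} + 324\right)^{2}}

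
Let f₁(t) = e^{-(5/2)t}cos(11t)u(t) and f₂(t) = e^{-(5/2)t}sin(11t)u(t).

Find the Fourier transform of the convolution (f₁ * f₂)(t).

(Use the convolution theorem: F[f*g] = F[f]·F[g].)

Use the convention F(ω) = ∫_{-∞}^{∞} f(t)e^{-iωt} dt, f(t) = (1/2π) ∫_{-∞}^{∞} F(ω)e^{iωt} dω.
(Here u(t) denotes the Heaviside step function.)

F[f₁*f₂](ω) = \frac{88 \left(2 i \omega + 5\right)}{\left(\left(2 i \omega + 5\right)^{2} + 484\right)^{2}}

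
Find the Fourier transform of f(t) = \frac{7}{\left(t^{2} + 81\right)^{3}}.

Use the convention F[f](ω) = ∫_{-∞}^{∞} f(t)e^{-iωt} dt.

F(ω) = \frac{7 \pi \left(27 \omega^{2} + 9 \left|{\omega}\right| + 1\right) e^{- 9 \left|{\omega}\right|}}{157464}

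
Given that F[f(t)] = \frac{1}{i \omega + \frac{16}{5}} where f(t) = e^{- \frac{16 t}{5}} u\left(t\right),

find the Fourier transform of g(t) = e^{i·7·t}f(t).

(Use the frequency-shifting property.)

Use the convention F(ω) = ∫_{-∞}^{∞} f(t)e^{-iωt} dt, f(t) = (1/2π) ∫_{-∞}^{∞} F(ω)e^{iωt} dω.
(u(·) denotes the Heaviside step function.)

F[g](ω) = \frac{5}{5 i \left(\omega - 7\right) + 16}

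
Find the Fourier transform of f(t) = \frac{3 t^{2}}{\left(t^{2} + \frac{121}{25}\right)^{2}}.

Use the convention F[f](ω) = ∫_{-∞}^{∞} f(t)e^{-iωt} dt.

F(ω) = \frac{3 \pi \left(5 - 11 \left|{\omega}\right|\right) e^{- \frac{11 \left|{\omega}\right|}{5}}}{22}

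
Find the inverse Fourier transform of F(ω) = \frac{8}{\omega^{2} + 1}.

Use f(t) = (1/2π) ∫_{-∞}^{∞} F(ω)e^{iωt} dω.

f(t) = 4 e^{- \left|{t}\right|}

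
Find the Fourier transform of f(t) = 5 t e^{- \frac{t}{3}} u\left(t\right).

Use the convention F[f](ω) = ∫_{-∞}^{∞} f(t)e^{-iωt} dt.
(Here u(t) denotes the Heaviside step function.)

F(ω) = \frac{45}{\left(3 i \omega + 1\right)^{2}}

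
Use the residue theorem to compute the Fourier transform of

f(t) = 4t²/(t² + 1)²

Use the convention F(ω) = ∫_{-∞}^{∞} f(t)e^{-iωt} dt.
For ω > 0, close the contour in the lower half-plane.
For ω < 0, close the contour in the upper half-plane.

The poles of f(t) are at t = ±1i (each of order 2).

Let g(z) = f(z)e^{-iωz}; for large |z| the factor e^{-iωz} decays in the lower half-plane when ω > 0 and in the upper half-plane when ω < 0.

Case ω > 0 (lower half-plane, clockwise contour ⇒ F(ω) = -2πi·ΣRes):
  Res_{z = - i} g(z) = i \left(1 - \omega\right) e^{- \omega} (pole of order 2)
  F(ω) = -2πi·ΣRes = 2 \pi \left(1 - \omega\right) e^{- \omega}

Case ω < 0 (upper half-plane, counterclockwise contour ⇒ F(ω) = +2πi·ΣRes):
  Res_{z = i} g(z) = i \left(- \omega - 1\right) e^{\omega} (pole of order 2)
  F(ω) = 2πi·ΣRes = 2 \pi \left(\omega + 1\right) e^{\omega}

Both cases combine into a single formula in |ω|:

F(ω) = 2 \pi \left(1 - \left|{\omega}\right|\right) e^{- \left|{\omega}\right|}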